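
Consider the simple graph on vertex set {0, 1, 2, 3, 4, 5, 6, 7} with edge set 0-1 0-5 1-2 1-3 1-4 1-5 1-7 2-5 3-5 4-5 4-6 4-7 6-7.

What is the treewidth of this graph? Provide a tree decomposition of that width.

Treewidth 2.
One optimal decomposition is:
Bags: B1 = {0, 1, 5}  B2 = {1, 4, 5}  B3 = {1, 2, 5}  B4 = {1, 4, 7}  B5 = {1, 3, 5}  B6 = {4, 6, 7}
Tree: B1–B2, B1–B3, B2–B4, B2–B5, B4–B6

Every bag has size at most 3, so the width is 3 − 1 = 2 and tw(G) ≤ 2. On the other hand G contains the 3-clique {0, 1, 5}. A clique must lie in a single bag of any decomposition, so no decomposition can have width below 2. The upper and lower bounds meet at 2, so that is the treewidth.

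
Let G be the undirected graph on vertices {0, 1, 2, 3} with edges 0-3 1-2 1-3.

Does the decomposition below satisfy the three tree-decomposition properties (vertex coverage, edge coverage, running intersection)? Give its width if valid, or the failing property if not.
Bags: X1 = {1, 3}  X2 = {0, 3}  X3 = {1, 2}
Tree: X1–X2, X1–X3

Vertex coverage: the bags together contain {0, 1, 2, 3}, the full vertex set. Edge coverage: each edge of G has both endpoints in at least one bag. Running intersection: for every vertex, the bags containing it form a connected subtree. All three properties hold, so this is a valid tree decomposition of width max|bag| − 1 = 1, and hence tw(G) ≤ 1.

Yes; width 1.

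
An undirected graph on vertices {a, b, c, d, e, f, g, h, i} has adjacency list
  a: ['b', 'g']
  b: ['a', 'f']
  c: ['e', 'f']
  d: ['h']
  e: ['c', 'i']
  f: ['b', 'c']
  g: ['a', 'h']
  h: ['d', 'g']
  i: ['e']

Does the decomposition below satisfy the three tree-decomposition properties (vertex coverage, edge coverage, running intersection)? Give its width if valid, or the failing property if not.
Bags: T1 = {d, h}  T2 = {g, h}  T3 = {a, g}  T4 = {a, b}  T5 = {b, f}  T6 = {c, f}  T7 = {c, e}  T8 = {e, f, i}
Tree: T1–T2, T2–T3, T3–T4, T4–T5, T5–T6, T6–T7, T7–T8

No — bags containing vertex f are not connected in the tree.

A tree decomposition must satisfy three properties: every vertex lies in some bag; for every edge, both endpoints lie together in some bag; and for every vertex, the bags containing it form a connected subtree. Here bags containing vertex f are not connected in the tree, so the decomposition is invalid.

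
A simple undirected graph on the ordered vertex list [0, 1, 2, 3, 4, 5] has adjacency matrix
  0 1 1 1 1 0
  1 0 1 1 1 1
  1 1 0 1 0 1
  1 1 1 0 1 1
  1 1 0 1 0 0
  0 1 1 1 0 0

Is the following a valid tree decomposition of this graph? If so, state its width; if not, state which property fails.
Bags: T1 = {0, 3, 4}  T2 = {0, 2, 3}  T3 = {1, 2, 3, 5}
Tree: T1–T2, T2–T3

No — edge (1,0) lies in no bag.

A tree decomposition must satisfy three properties: every vertex lies in some bag; for every edge, both endpoints lie together in some bag; and for every vertex, the bags containing it form a connected subtree. Here edge (1,0) lies in no bag, so the decomposition is invalid.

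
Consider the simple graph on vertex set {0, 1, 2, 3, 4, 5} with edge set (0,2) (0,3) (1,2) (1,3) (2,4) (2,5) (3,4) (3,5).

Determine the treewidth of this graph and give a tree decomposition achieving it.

Treewidth 2.
One optimal decomposition is:
Bags: B1 = {1, 2, 3}  B2 = {0, 2, 3}  B3 = {2, 3, 5}  B4 = {2, 3, 4}
Tree: B1–B2, B2–B3, B3–B4

The largest bag has 3 vertices, giving width 2; this decomposition certifies tw(G) ≤ 2. The edges 2–1–3–0–2 form a cycle, so G is not a tree and its treewidth is at least 2. Hence tw(G) = 2 exactly.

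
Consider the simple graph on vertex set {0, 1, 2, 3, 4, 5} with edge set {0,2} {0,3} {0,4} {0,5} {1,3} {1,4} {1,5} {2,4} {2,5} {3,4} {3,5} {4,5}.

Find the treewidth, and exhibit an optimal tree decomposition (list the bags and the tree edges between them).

Treewidth 3.
One such decomposition:
Bags: B1 = {0, 2, 4, 5}  B2 = {0, 3, 4, 5}  B3 = {1, 3, 4, 5}
Tree: B1–B2, B2–B3

Every bag has size at most 4, so the width is 4 − 1 = 3 and tw(G) ≤ 3. For the lower bound, the 4 vertices {0, 2, 4, 5} are pairwise adjacent, and any tree decomposition puts a clique entirely inside one bag — forcing width ≥ 3. Therefore the treewidth is 3.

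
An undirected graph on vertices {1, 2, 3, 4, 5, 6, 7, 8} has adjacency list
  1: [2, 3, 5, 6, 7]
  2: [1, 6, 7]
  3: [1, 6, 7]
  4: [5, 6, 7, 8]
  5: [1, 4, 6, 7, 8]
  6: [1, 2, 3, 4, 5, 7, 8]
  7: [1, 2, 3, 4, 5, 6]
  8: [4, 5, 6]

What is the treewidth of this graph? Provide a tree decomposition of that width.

The largest bag has 4 vertices, giving width 3; this decomposition certifies tw(G) ≤ 3. Conversely, {4, 5, 6, 8} is a clique of size 4, and the vertices of any clique must share a bag in every tree decomposition; so some bag has ≥ 4 vertices and tw(G) ≥ 3. Combining the bounds, tw(G) = 3.

Treewidth 3.
One optimal decomposition is:
Bags: B1 = {1, 5, 6, 7}  B2 = {1, 2, 6, 7}  B3 = {4, 5, 6, 7}  B4 = {1, 3, 6, 7}  B5 = {4, 5, 6, 8}
Tree: B1–B2, B1–B3, B1–B4, B3–B5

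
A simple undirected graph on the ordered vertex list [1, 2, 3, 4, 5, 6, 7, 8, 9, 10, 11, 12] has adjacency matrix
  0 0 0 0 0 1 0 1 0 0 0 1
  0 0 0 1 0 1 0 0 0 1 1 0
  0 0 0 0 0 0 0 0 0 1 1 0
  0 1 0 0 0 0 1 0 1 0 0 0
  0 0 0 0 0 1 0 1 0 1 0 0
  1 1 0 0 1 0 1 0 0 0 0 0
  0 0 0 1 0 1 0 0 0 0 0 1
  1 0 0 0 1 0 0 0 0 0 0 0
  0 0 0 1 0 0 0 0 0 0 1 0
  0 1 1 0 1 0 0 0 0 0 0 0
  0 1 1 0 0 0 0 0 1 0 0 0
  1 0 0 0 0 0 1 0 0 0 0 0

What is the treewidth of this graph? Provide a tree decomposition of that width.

Each bag holds 4 vertices, so the decomposition has width 3, which upper-bounds the treewidth. For the lower bound: the 4 vertex sets {3,9,11}, {10}, {2}, {4,5,6,7} are disjoint, each induces a connected subgraph, and every pair is joined by at least one edge of G. Contracting each set to a single vertex therefore yields K_{4} as a minor, and since treewidth is minor-monotone, tw(G) ≥ tw(K_{4}) = 3. The upper and lower bounds meet at 3, so that is the treewidth.

Treewidth 3.
Bags: B1 = {3, 9, 10, 11}  B2 = {2, 9, 10, 11}  B3 = {2, 4, 9, 10}  B4 = {2, 4, 5, 10}  B5 = {2, 4, 5, 6}  B6 = {4, 5, 6, 7}  B7 = {5, 6, 7, 8}  B8 = {1, 6, 7, 8}  B9 = {1, 7, 8, 12}
Tree: B1–B2, B2–B3, B3–B4, B4–B5, B5–B6, B6–B7, B7–B8, B8–B9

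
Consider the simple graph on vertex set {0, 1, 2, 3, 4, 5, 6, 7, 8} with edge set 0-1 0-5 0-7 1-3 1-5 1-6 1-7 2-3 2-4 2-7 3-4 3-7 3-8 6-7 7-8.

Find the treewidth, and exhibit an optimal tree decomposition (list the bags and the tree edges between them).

Treewidth 2.
Bags: B1 = {0, 1, 5}  B2 = {0, 1, 7}  B3 = {1, 3, 7}  B4 = {2, 3, 7}  B5 = {3, 7, 8}  B6 = {1, 6, 7}  B7 = {2, 3, 4}
Tree: B1–B2, B2–B3, B3–B4, B3–B5, B2–B6, B4–B7

Each bag holds 3 vertices, so the decomposition has width 2, which upper-bounds the treewidth. Conversely, {2, 3, 4} is a clique of size 3, and the vertices of any clique must share a bag in every tree decomposition; so some bag has ≥ 3 vertices and tw(G) ≥ 2. Therefore the treewidth is 2.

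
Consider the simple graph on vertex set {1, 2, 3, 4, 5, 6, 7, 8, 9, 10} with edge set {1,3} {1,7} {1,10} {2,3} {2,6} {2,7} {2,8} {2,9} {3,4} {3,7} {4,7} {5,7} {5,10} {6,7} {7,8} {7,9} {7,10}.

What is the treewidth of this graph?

2

A width-2 tree decomposition is:
Bags: B1 = {2, 6, 7}  B2 = {2, 3, 7}  B3 = {3, 4, 7}  B4 = {1, 3, 7}  B5 = {2, 7, 9}  B6 = {1, 7, 10}  B7 = {5, 7, 10}  B8 = {2, 7, 8}
Tree: B1–B2, B2–B3, B3–B4, B2–B5, B4–B6, B6–B7, B2–B8
Each bag holds 3 vertices, so the decomposition has width 2, which upper-bounds the treewidth. For the lower bound, the 3 vertices {1, 7, 10} are pairwise adjacent, and any tree decomposition puts a clique entirely inside one bag — forcing width ≥ 2. The upper and lower bounds meet at 2, so that is the treewidth.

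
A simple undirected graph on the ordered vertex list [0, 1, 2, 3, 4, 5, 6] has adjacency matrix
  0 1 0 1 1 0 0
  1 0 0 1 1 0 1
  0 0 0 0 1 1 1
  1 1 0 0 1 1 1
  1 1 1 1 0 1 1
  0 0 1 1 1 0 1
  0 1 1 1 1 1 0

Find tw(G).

A width-3 tree decomposition is:
Bags: B1 = {1, 3, 4, 6}  B2 = {0, 1, 3, 4}  B3 = {3, 4, 5, 6}  B4 = {2, 4, 5, 6}
Tree: B1–B2, B1–B3, B3–B4
The largest bag has 4 vertices, giving width 3; this decomposition certifies tw(G) ≤ 3. For the lower bound, the 4 vertices {2, 4, 5, 6} are pairwise adjacent, and any tree decomposition puts a clique entirely inside one bag — forcing width ≥ 3. The upper and lower bounds meet at 3, so that is the treewidth.

3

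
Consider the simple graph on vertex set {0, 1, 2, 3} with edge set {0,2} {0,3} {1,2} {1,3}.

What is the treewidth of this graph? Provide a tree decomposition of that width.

Treewidth 2.
Bags: B1 = {0, 1, 2}  B2 = {0, 1, 3}
Tree: B1–B2

Every bag has size at most 3, so the width is 3 − 1 = 2 and tw(G) ≤ 2. The edges 0–2–1–3–0 form a cycle, so G is not a tree and its treewidth is at least 2. Hence tw(G) = 2 exactly.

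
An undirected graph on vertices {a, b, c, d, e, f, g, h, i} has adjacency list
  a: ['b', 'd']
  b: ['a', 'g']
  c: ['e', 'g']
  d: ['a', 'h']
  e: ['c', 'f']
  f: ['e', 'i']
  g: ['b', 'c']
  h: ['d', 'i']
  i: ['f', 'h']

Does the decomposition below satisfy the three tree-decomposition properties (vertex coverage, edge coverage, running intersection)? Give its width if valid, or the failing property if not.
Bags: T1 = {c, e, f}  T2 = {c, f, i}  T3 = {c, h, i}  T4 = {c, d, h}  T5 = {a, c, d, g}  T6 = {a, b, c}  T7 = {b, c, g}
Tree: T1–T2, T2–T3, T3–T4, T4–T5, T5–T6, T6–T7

A tree decomposition must satisfy three properties: every vertex lies in some bag; for every edge, both endpoints lie together in some bag; and for every vertex, the bags containing it form a connected subtree. Here bags containing vertex g are not connected in the tree, so the decomposition is invalid.

No — bags containing vertex g are not connected in the tree.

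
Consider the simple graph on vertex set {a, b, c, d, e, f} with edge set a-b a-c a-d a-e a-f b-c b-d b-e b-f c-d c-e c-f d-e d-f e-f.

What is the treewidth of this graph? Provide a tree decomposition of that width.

Treewidth 5.
One such decomposition:
Bags: B1 = {a, b, c, d, e, f}
Tree: (single bag)

A single bag containing all 6 vertices is trivially a valid decomposition of width 5. For the lower bound, the 6 vertices {a, b, c, d, e, f} are pairwise adjacent, and any tree decomposition puts a clique entirely inside one bag — forcing width ≥ 5. Therefore the treewidth is 5.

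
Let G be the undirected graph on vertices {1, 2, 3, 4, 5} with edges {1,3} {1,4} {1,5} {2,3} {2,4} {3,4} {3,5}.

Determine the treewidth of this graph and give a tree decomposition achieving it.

Every bag has size at most 3, so the width is 3 − 1 = 2 and tw(G) ≤ 2. For the lower bound, the 3 vertices {1, 3, 4} are pairwise adjacent, and any tree decomposition puts a clique entirely inside one bag — forcing width ≥ 2. Combining the bounds, tw(G) = 2.

Treewidth 2.
One such decomposition:
Bags: B1 = {1, 3, 5}  B2 = {1, 3, 4}  B3 = {2, 3, 4}
Tree: B1–B2, B2–B3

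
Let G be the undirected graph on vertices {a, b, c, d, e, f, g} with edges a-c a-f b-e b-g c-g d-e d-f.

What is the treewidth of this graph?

A width-2 tree decomposition is:
Bags: B1 = {b, d, e}  B2 = {b, d, f}  B3 = {a, b, f}  B4 = {a, b, c}  B5 = {b, c, g}
Tree: B1–B2, B2–B3, B3–B4, B4–B5
Every bag has size at most 3, so the width is 3 − 1 = 2 and tw(G) ≤ 2. Since b–e–d–f–a–c–g–b is a cycle in G, G is not acyclic. Forests are exactly the graphs of treewidth ≤ 1, so tw(G) ≥ 2. Hence tw(G) = 2 exactly.

2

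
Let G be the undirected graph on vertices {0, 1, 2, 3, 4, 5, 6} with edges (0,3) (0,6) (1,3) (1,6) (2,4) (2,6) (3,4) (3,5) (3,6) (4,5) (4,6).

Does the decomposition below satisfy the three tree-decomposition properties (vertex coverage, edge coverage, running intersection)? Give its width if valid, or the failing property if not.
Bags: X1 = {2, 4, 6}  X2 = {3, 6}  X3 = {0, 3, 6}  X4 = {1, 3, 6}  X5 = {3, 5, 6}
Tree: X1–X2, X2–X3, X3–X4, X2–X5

A tree decomposition must satisfy three properties: every vertex lies in some bag; for every edge, both endpoints lie together in some bag; and for every vertex, the bags containing it form a connected subtree. Here edge (4,3) lies in no bag, so the decomposition is invalid.

No — edge (4,3) lies in no bag.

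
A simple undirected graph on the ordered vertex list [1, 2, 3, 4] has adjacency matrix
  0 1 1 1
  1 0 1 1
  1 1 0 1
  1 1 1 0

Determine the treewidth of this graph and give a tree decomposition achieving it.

With just one bag of size 4, the width is 4 − 1 = 3, so tw(G) ≤ 3. On the other hand G contains the 4-clique {1, 2, 3, 4}. A clique must lie in a single bag of any decomposition, so no decomposition can have width below 3. Combining the bounds, tw(G) = 3.

Treewidth 3.
One optimal decomposition is:
Bags: B1 = {1, 2, 3, 4}
Tree: (single bag)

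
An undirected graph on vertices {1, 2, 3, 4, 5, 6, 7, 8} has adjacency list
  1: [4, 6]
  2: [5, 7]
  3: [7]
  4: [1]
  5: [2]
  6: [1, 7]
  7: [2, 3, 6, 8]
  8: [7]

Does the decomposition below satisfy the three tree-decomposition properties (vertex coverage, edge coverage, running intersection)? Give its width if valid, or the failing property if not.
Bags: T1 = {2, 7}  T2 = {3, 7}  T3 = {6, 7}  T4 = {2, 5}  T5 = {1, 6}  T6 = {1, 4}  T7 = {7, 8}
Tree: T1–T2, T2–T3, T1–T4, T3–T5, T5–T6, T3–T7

Yes; width 1.

Checking the three conditions: (i) the bags cover all of {1, 2, 3, 4, 5, 6, 7, 8}; (ii) for each edge, some bag contains both endpoints; (iii) the bags containing any fixed vertex form a subtree. All hold, so the decomposition is valid with width 2 − 1 = 1.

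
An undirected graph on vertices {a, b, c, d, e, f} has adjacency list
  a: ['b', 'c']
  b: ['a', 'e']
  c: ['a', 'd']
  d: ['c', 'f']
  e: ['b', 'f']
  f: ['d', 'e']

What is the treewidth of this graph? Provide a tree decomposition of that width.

Treewidth 2.
One optimal decomposition is:
Bags: B1 = {a, b, c}  B2 = {b, c, d}  B3 = {b, d, f}  B4 = {b, e, f}
Tree: B1–B2, B2–B3, B3–B4

Each bag holds 3 vertices, so the decomposition has width 2, which upper-bounds the treewidth. The edges b–a–c–d–f–e–b form a cycle, so G is not a tree and its treewidth is at least 2. Hence tw(G) = 2 exactly.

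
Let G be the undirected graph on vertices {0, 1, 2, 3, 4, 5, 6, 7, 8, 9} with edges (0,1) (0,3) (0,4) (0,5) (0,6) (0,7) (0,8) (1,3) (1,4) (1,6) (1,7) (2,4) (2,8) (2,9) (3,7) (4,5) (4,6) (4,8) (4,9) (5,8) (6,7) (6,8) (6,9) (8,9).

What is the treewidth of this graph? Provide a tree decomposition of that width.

The largest bag has 4 vertices, giving width 3; this decomposition certifies tw(G) ≤ 3. For the lower bound, the 4 vertices {0, 4, 5, 8} are pairwise adjacent, and any tree decomposition puts a clique entirely inside one bag — forcing width ≥ 3. Combining the bounds, tw(G) = 3.

Treewidth 3.
One optimal decomposition is:
Bags: B1 = {0, 4, 6, 8}  B2 = {4, 6, 8, 9}  B3 = {0, 1, 4, 6}  B4 = {0, 1, 6, 7}  B5 = {2, 4, 8, 9}  B6 = {0, 4, 5, 8}  B7 = {0, 1, 3, 7}
Tree: B1–B2, B1–B3, B3–B4, B2–B5, B1–B6, B4–B7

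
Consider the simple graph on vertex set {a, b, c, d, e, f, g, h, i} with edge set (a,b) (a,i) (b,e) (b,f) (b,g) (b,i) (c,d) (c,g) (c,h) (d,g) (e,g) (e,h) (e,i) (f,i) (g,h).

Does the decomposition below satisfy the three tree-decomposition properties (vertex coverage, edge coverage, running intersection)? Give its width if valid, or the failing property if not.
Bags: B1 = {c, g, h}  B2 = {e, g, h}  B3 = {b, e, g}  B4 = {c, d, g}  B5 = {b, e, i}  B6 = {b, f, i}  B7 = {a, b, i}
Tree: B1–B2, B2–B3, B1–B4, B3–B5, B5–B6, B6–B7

Vertex coverage: the bags together contain {a, b, c, d, e, f, g, h, i}, the full vertex set. Edge coverage: each edge of G has both endpoints in at least one bag. Running intersection: for every vertex, the bags containing it form a connected subtree. All three properties hold, so this is a valid tree decomposition of width max|bag| − 1 = 2, and hence tw(G) ≤ 2.

Yes; width 2.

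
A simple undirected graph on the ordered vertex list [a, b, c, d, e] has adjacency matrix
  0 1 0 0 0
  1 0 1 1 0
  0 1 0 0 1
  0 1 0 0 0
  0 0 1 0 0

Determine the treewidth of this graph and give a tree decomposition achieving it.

Treewidth 1.
Bags: B1 = {b, c}  B2 = {c, e}  B3 = {b, d}  B4 = {a, b}
Tree: B1–B2, B1–B3, B3–B4

Each bag holds 2 vertices, so the decomposition has width 1, which upper-bounds the treewidth. Since G has at least one edge (e.g. b–c), it is not an edgeless graph, so tw(G) ≥ 1. The upper and lower bounds meet at 1, so that is the treewidth.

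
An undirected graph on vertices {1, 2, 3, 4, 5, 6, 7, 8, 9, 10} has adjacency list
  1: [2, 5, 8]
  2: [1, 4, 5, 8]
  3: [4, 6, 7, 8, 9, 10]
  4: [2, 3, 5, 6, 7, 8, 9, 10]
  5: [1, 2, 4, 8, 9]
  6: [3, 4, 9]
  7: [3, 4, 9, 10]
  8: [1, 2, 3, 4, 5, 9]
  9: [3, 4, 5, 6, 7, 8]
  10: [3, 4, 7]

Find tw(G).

3

A width-3 tree decomposition is:
Bags: B1 = {3, 4, 7, 9}  B2 = {3, 4, 8, 9}  B3 = {4, 5, 8, 9}  B4 = {3, 4, 7, 10}  B5 = {2, 4, 5, 8}  B6 = {1, 2, 5, 8}  B7 = {3, 4, 6, 9}
Tree: B1–B2, B2–B3, B1–B4, B3–B5, B5–B6, B1–B7
Every bag has size at most 4, so the width is 4 − 1 = 3 and tw(G) ≤ 3. For the lower bound, the 4 vertices {1, 2, 5, 8} are pairwise adjacent, and any tree decomposition puts a clique entirely inside one bag — forcing width ≥ 3. Hence tw(G) = 3 exactly.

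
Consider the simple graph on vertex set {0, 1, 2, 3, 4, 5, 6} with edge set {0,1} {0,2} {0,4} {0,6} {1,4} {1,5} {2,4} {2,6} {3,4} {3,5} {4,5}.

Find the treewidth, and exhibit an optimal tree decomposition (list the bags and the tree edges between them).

Treewidth 2.
Bags: B1 = {0, 1, 4}  B2 = {1, 4, 5}  B3 = {0, 2, 4}  B4 = {0, 2, 6}  B5 = {3, 4, 5}
Tree: B1–B2, B1–B3, B3–B4, B2–B5

Every bag has size at most 3, so the width is 3 − 1 = 2 and tw(G) ≤ 2. For the lower bound, the 3 vertices {0, 1, 4} are pairwise adjacent, and any tree decomposition puts a clique entirely inside one bag — forcing width ≥ 2. Hence tw(G) = 2 exactly.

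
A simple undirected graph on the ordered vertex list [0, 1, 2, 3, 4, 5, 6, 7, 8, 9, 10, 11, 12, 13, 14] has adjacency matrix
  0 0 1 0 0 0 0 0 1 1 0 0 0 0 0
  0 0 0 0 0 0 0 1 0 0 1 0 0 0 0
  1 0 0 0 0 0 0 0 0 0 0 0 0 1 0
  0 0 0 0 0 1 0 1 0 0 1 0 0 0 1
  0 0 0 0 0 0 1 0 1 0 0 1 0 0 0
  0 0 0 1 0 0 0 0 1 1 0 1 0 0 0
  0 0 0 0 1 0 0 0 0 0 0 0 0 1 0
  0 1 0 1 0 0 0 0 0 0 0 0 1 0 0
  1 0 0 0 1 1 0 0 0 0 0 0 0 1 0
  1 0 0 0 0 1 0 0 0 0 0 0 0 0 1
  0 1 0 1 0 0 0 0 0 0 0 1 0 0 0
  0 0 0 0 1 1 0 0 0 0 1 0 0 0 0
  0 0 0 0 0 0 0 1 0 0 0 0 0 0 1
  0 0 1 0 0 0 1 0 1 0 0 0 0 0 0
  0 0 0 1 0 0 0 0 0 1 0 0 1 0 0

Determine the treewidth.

A width-3 tree decomposition is:
Bags: B1 = {2, 4, 6, 13}  B2 = {2, 4, 8, 13}  B3 = {0, 2, 4, 8}  B4 = {0, 4, 8, 11}  B5 = {0, 5, 8, 11}  B6 = {0, 5, 9, 11}  B7 = {5, 9, 10, 11}  B8 = {3, 5, 9, 10}  B9 = {3, 9, 10, 14}  B10 = {1, 3, 10, 14}  B11 = {1, 3, 7, 14}  B12 = {1, 7, 12, 14}
Tree: B1–B2, B2–B3, B3–B4, B4–B5, B5–B6, B6–B7, B7–B8, B8–B9, B9–B10, B10–B11, B11–B12
Each bag holds 4 vertices, so the decomposition has width 3, which upper-bounds the treewidth. For the lower bound: the 4 vertex sets {2,6,13}, {4}, {8}, {0,5,9,11} are disjoint, each induces a connected subgraph, and every pair is joined by at least one edge of G. Contracting each set to a single vertex therefore yields K_{4} as a minor, and since treewidth is minor-monotone, tw(G) ≥ tw(K_{4}) = 3. The upper and lower bounds meet at 3, so that is the treewidth.

3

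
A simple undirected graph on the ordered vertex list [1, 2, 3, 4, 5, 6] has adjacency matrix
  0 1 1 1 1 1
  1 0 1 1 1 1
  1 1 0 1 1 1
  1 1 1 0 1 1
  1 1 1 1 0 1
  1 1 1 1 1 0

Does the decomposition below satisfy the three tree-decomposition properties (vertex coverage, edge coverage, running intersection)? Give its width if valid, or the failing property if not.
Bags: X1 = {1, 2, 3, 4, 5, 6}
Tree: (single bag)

Checking the three conditions: (i) the bags cover all of {1, 2, 3, 4, 5, 6}; (ii) for each edge, some bag contains both endpoints; (iii) the bags containing any fixed vertex form a subtree. All hold, so the decomposition is valid with width 6 − 1 = 5.

Yes; width 5.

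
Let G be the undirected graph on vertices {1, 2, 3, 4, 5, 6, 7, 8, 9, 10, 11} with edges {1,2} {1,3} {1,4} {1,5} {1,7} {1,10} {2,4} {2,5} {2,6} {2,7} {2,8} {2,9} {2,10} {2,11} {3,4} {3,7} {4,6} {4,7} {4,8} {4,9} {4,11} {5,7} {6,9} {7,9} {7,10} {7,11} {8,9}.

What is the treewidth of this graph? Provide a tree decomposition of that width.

Every bag has size at most 4, so the width is 4 − 1 = 3 and tw(G) ≤ 3. For the lower bound, the 4 vertices {1, 2, 7, 10} are pairwise adjacent, and any tree decomposition puts a clique entirely inside one bag — forcing width ≥ 3. The upper and lower bounds meet at 3, so that is the treewidth.

Treewidth 3.
One such decomposition:
Bags: B1 = {2, 4, 7, 11}  B2 = {1, 2, 4, 7}  B3 = {2, 4, 7, 9}  B4 = {2, 4, 6, 9}  B5 = {2, 4, 8, 9}  B6 = {1, 3, 4, 7}  B7 = {1, 2, 5, 7}  B8 = {1, 2, 7, 10}
Tree: B1–B2, B1–B3, B3–B4, B3–B5, B2–B6, B2–B7, B2–B8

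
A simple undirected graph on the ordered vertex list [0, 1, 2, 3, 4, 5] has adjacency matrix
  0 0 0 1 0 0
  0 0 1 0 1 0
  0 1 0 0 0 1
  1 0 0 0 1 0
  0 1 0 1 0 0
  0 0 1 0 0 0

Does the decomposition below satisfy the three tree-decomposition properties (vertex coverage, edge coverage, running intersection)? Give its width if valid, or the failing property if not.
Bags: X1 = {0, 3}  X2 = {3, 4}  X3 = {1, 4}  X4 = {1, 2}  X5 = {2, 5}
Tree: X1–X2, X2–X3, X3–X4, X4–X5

Checking the three conditions: (i) the bags cover all of {0, 1, 2, 3, 4, 5}; (ii) for each edge, some bag contains both endpoints; (iii) the bags containing any fixed vertex form a subtree. All hold, so the decomposition is valid with width 2 − 1 = 1.

Yes; width 1.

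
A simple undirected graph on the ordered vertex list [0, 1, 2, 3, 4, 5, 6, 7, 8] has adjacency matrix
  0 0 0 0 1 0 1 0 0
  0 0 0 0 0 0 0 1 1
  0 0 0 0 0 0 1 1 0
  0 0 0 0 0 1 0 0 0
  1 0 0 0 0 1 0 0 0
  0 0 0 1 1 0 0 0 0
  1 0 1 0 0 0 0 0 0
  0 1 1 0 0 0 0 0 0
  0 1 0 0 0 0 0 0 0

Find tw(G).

A width-1 tree decomposition is:
Bags: B1 = {1, 8}  B2 = {1, 7}  B3 = {2, 7}  B4 = {2, 6}  B5 = {0, 6}  B6 = {0, 4}  B7 = {4, 5}  B8 = {3, 5}
Tree: B1–B2, B2–B3, B3–B4, B4–B5, B5–B6, B6–B7, B7–B8
Every bag has size at most 2, so the width is 2 − 1 = 1 and tw(G) ≤ 1. Since G has at least one edge (e.g. 8–1), it is not an edgeless graph, so tw(G) ≥ 1. Therefore the treewidth is 1.

1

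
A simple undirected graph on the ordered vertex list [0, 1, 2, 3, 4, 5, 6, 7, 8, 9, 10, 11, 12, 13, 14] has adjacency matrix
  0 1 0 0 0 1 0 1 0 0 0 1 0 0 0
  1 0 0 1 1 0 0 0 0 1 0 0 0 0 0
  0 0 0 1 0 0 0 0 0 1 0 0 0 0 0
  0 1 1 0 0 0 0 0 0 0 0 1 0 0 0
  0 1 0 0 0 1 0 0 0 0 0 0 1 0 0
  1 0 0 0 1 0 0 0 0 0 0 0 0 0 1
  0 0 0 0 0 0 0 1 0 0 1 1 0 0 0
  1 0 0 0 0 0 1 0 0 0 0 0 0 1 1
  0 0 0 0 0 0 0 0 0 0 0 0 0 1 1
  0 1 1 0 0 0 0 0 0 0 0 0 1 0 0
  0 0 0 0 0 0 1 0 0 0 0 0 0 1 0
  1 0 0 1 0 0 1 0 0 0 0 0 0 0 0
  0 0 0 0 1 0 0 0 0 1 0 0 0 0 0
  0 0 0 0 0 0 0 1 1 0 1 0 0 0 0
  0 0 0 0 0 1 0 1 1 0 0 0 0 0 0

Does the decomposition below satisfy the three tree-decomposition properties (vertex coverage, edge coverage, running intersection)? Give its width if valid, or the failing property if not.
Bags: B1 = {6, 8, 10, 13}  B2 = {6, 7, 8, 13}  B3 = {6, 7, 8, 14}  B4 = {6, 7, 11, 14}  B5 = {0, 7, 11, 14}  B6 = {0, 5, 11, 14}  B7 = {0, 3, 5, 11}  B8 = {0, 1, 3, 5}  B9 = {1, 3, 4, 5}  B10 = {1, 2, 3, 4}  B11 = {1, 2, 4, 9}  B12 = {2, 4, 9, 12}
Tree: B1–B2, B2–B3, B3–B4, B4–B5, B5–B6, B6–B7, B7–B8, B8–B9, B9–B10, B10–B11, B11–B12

Yes; width 3.

Vertex coverage: the bags together contain {0, 1, 2, 3, 4, 5, 6, 7, 8, 9, 10, 11, 12, 13, 14}, the full vertex set. Edge coverage: each edge of G has both endpoints in at least one bag. Running intersection: for every vertex, the bags containing it form a connected subtree. All three properties hold, so this is a valid tree decomposition of width max|bag| − 1 = 3, and hence tw(G) ≤ 3.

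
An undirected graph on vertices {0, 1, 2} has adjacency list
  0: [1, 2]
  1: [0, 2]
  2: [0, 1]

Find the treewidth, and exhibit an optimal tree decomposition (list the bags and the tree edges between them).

A single bag containing all 3 vertices is trivially a valid decomposition of width 2. Conversely, {0, 1, 2} is a clique of size 3, and the vertices of any clique must share a bag in every tree decomposition; so some bag has ≥ 3 vertices and tw(G) ≥ 2. Hence tw(G) = 2 exactly.

Treewidth 2.
Bags: B1 = {0, 1, 2}
Tree: (single bag)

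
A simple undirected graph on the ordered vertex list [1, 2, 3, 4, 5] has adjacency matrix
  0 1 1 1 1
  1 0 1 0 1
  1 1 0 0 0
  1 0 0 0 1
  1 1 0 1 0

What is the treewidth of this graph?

A width-2 tree decomposition is:
Bags: B1 = {1, 2, 5}  B2 = {1, 2, 3}  B3 = {1, 4, 5}
Tree: B1–B2, B1–B3
Every bag has size at most 3, so the width is 3 − 1 = 2 and tw(G) ≤ 2. For the lower bound, the 3 vertices {1, 2, 3} are pairwise adjacent, and any tree decomposition puts a clique entirely inside one bag — forcing width ≥ 2. Therefore the treewidth is 2.

2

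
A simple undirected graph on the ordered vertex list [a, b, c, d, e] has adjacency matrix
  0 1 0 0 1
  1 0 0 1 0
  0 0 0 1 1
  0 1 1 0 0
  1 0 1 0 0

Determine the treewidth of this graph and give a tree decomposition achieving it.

Treewidth 2.
One such decomposition:
Bags: B1 = {a, b, e}  B2 = {b, c, e}  B3 = {b, c, d}
Tree: B1–B2, B2–B3

The largest bag has 3 vertices, giving width 2; this decomposition certifies tw(G) ≤ 2. For the lower bound, G contains the cycle b–a–e–c–d–b, so G is not a forest; only forests have treewidth ≤ 1, hence tw(G) ≥ 2. Hence tw(G) = 2 exactly.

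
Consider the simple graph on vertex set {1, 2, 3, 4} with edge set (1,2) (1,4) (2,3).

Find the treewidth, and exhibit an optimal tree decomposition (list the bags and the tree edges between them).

The largest bag has 2 vertices, giving width 1; this decomposition certifies tw(G) ≤ 1. G has an edge, so its treewidth is at least 1. Combining the bounds, tw(G) = 1.

Treewidth 1.
One optimal decomposition is:
Bags: B1 = {1, 2}  B2 = {1, 4}  B3 = {2, 3}
Tree: B1–B2, B1–B3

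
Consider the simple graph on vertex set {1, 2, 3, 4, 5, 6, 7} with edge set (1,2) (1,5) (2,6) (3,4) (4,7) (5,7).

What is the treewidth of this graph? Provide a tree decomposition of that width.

Every bag has size at most 2, so the width is 2 − 1 = 1 and tw(G) ≤ 1. Any graph with an edge has treewidth ≥ 1, and G has the edge 6–2. Combining the bounds, tw(G) = 1.

Treewidth 1.
One optimal decomposition is:
Bags: B1 = {2, 6}  B2 = {1, 2}  B3 = {1, 5}  B4 = {5, 7}  B5 = {4, 7}  B6 = {3, 4}
Tree: B1–B2, B2–B3, B3–B4, B4–B5, B5–B6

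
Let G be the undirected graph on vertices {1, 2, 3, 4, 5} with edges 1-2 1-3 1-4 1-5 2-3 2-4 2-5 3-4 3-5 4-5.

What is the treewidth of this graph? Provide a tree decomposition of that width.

With just one bag of size 5, the width is 5 − 1 = 4, so tw(G) ≤ 4. For the lower bound, the 5 vertices {1, 2, 3, 4, 5} are pairwise adjacent, and any tree decomposition puts a clique entirely inside one bag — forcing width ≥ 4. Combining the bounds, tw(G) = 4.

Treewidth 4.
One optimal decomposition is:
Bags: B1 = {1, 2, 3, 4, 5}
Tree: (single bag)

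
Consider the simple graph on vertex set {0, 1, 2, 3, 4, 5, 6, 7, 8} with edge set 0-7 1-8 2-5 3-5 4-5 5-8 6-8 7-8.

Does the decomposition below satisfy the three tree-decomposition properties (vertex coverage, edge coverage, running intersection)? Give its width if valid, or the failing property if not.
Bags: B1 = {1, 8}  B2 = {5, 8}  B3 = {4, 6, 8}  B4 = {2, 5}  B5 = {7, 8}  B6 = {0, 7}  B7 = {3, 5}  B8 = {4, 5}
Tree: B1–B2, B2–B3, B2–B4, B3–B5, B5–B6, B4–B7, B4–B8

No — bags containing vertex 4 are not connected in the tree.

A tree decomposition must satisfy three properties: every vertex lies in some bag; for every edge, both endpoints lie together in some bag; and for every vertex, the bags containing it form a connected subtree. Here bags containing vertex 4 are not connected in the tree, so the decomposition is invalid.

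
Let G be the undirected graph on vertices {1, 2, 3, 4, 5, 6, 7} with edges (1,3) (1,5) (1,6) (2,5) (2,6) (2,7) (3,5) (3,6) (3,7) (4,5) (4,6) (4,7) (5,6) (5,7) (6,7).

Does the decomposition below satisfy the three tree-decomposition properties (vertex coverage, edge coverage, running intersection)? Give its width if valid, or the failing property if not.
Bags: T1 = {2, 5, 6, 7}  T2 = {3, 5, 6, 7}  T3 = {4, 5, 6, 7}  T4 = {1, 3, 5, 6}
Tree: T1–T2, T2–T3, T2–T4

Checking the three conditions: (i) the bags cover all of {1, 2, 3, 4, 5, 6, 7}; (ii) for each edge, some bag contains both endpoints; (iii) the bags containing any fixed vertex form a subtree. All hold, so the decomposition is valid with width 4 − 1 = 3.

Yes; width 3.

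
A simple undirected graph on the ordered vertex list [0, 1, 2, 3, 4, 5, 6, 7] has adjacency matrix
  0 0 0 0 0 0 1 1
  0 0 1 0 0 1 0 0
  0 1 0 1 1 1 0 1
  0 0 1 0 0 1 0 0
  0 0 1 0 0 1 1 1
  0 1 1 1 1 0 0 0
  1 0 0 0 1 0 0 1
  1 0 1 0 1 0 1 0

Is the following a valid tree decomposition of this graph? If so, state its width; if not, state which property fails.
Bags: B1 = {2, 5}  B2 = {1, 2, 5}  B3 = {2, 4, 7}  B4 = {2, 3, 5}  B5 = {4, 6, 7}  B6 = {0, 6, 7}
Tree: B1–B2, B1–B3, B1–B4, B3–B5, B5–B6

A tree decomposition must satisfy three properties: every vertex lies in some bag; for every edge, both endpoints lie together in some bag; and for every vertex, the bags containing it form a connected subtree. Here edge (4,5) lies in no bag, so the decomposition is invalid.

No — edge (4,5) lies in no bag.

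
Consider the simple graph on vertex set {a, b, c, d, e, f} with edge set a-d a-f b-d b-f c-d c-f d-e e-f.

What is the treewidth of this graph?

A width-2 tree decomposition is:
Bags: B1 = {b, d, f}  B2 = {c, d, f}  B3 = {d, e, f}  B4 = {a, d, f}
Tree: B1–B2, B2–B3, B3–B4
The largest bag has 3 vertices, giving width 2; this decomposition certifies tw(G) ≤ 2. The edges d–b–f–c–d form a cycle, so G is not a tree and its treewidth is at least 2. The upper and lower bounds meet at 2, so that is the treewidth.

2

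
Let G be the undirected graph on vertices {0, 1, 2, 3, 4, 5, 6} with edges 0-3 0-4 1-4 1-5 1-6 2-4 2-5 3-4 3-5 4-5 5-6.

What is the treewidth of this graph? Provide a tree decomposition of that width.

Treewidth 2.
One optimal decomposition is:
Bags: B1 = {2, 4, 5}  B2 = {1, 4, 5}  B3 = {3, 4, 5}  B4 = {1, 5, 6}  B5 = {0, 3, 4}
Tree: B1–B2, B2–B3, B2–B4, B3–B5

Each bag holds 3 vertices, so the decomposition has width 2, which upper-bounds the treewidth. On the other hand G contains the 3-clique {0, 3, 4}. A clique must lie in a single bag of any decomposition, so no decomposition can have width below 2. The upper and lower bounds meet at 2, so that is the treewidth.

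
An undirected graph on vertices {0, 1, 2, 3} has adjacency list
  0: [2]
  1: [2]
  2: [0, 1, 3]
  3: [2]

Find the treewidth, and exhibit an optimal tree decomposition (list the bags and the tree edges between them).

Treewidth 1.
One optimal decomposition is:
Bags: B1 = {2, 3}  B2 = {0, 2}  B3 = {1, 2}
Tree: B1–B2, B1–B3

Each bag holds 2 vertices, so the decomposition has width 1, which upper-bounds the treewidth. G has an edge, so its treewidth is at least 1. The upper and lower bounds meet at 1, so that is the treewidth.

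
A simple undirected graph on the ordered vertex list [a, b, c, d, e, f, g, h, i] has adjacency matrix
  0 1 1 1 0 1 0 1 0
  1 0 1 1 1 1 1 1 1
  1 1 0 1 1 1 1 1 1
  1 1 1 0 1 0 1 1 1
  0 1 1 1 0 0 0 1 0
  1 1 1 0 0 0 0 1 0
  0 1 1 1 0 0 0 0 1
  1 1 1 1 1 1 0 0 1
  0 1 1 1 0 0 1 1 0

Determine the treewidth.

A width-4 tree decomposition is:
Bags: B1 = {a, b, c, d, h}  B2 = {b, c, d, h, i}  B3 = {b, c, d, e, h}  B4 = {a, b, c, f, h}  B5 = {b, c, d, g, i}
Tree: B1–B2, B1–B3, B1–B4, B2–B5
Every bag has size at most 5, so the width is 5 − 1 = 4 and tw(G) ≤ 4. For the lower bound, the 5 vertices {b, c, d, g, i} are pairwise adjacent, and any tree decomposition puts a clique entirely inside one bag — forcing width ≥ 4. Hence tw(G) = 4 exactly.

4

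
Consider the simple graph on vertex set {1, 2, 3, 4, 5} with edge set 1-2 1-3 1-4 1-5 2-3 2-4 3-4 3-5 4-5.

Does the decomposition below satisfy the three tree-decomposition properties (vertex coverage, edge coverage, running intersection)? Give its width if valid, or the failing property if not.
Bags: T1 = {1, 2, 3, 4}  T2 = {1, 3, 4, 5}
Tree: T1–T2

Every vertex of G appears in some bag (union = {1, 2, 3, 4, 5}); every edge is covered by a bag; and for each vertex v the set of bags containing v is connected in the bag tree. The decomposition is therefore valid. The largest bag has 4 vertices, so the width is 3.

Yes; width 3.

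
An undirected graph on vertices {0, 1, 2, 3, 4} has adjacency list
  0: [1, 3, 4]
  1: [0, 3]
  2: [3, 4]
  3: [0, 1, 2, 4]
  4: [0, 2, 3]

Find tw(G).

A width-2 tree decomposition is:
Bags: B1 = {0, 3, 4}  B2 = {2, 3, 4}  B3 = {0, 1, 3}
Tree: B1–B2, B1–B3
The largest bag has 3 vertices, giving width 2; this decomposition certifies tw(G) ≤ 2. On the other hand G contains the 3-clique {0, 1, 3}. A clique must lie in a single bag of any decomposition, so no decomposition can have width below 2. Hence tw(G) = 2 exactly.

2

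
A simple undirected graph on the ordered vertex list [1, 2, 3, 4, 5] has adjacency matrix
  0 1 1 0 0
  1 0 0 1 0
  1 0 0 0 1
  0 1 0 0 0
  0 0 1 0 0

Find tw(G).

1

A width-1 tree decomposition is:
Bags: B1 = {2, 4}  B2 = {1, 2}  B3 = {1, 3}  B4 = {3, 5}
Tree: B1–B2, B2–B3, B3–B4
The largest bag has 2 vertices, giving width 1; this decomposition certifies tw(G) ≤ 1. Any graph with an edge has treewidth ≥ 1, and G has the edge 4–2. Combining the bounds, tw(G) = 1.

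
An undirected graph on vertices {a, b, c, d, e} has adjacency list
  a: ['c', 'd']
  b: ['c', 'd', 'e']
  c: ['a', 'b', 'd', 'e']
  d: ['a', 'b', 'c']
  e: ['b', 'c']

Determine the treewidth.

2

A width-2 tree decomposition is:
Bags: B1 = {b, c, d}  B2 = {a, c, d}  B3 = {b, c, e}
Tree: B1–B2, B1–B3
Every bag has size at most 3, so the width is 3 − 1 = 2 and tw(G) ≤ 2. On the other hand G contains the 3-clique {a, c, d}. A clique must lie in a single bag of any decomposition, so no decomposition can have width below 2. Hence tw(G) = 2 exactly.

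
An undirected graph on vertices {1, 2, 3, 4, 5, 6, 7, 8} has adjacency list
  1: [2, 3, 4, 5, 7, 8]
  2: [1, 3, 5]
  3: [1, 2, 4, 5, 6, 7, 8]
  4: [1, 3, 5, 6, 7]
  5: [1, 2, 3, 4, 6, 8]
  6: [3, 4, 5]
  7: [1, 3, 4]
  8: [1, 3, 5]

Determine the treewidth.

3

A width-3 tree decomposition is:
Bags: B1 = {1, 2, 3, 5}  B2 = {1, 3, 4, 5}  B3 = {1, 3, 5, 8}  B4 = {1, 3, 4, 7}  B5 = {3, 4, 5, 6}
Tree: B1–B2, B1–B3, B2–B4, B2–B5
Each bag holds 4 vertices, so the decomposition has width 3, which upper-bounds the treewidth. For the lower bound, the 4 vertices {1, 3, 5, 8} are pairwise adjacent, and any tree decomposition puts a clique entirely inside one bag — forcing width ≥ 3. Combining the bounds, tw(G) = 3.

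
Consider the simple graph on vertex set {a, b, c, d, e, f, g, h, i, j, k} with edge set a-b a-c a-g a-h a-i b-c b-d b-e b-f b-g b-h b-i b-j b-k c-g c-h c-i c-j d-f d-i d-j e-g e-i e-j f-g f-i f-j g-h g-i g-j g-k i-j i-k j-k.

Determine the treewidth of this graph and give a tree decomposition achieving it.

Each bag holds 5 vertices, so the decomposition has width 4, which upper-bounds the treewidth. For the lower bound, the 5 vertices {b, d, f, i, j} are pairwise adjacent, and any tree decomposition puts a clique entirely inside one bag — forcing width ≥ 4. Combining the bounds, tw(G) = 4.

Treewidth 4.
One optimal decomposition is:
Bags: B1 = {b, c, g, i, j}  B2 = {b, f, g, i, j}  B3 = {b, g, i, j, k}  B4 = {a, b, c, g, i}  B5 = {b, e, g, i, j}  B6 = {b, d, f, i, j}  B7 = {a, b, c, g, h}
Tree: B1–B2, B2–B3, B1–B4, B3–B5, B2–B6, B4–B7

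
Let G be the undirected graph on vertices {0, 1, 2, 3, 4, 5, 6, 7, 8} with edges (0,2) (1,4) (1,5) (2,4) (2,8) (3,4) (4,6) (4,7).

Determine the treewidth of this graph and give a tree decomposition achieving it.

Treewidth 1.
One such decomposition:
Bags: B1 = {4, 6}  B2 = {3, 4}  B3 = {2, 4}  B4 = {1, 4}  B5 = {2, 8}  B6 = {0, 2}  B7 = {1, 5}  B8 = {4, 7}
Tree: B1–B2, B1–B3, B2–B4, B3–B5, B3–B6, B4–B7, B3–B8

The largest bag has 2 vertices, giving width 1; this decomposition certifies tw(G) ≤ 1. G has an edge, so its treewidth is at least 1. Therefore the treewidth is 1.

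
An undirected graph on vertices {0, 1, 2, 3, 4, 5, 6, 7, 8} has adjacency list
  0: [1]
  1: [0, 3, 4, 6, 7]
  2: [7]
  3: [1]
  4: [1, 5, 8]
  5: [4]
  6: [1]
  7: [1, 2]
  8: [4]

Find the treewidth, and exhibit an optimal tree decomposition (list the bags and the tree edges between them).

Each bag holds 2 vertices, so the decomposition has width 1, which upper-bounds the treewidth. G has an edge, so its treewidth is at least 1. The upper and lower bounds meet at 1, so that is the treewidth.

Treewidth 1.
Bags: B1 = {1, 7}  B2 = {1, 4}  B3 = {4, 8}  B4 = {0, 1}  B5 = {1, 3}  B6 = {4, 5}  B7 = {1, 6}  B8 = {2, 7}
Tree: B1–B2, B2–B3, B1–B4, B1–B5, B2–B6, B1–B7, B1–B8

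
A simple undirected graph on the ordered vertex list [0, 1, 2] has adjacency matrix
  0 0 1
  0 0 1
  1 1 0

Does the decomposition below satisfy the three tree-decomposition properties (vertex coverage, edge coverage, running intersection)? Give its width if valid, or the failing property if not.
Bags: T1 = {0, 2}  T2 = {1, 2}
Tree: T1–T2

Checking the three conditions: (i) the bags cover all of {0, 1, 2}; (ii) for each edge, some bag contains both endpoints; (iii) the bags containing any fixed vertex form a subtree. All hold, so the decomposition is valid with width 2 − 1 = 1.

Yes; width 1.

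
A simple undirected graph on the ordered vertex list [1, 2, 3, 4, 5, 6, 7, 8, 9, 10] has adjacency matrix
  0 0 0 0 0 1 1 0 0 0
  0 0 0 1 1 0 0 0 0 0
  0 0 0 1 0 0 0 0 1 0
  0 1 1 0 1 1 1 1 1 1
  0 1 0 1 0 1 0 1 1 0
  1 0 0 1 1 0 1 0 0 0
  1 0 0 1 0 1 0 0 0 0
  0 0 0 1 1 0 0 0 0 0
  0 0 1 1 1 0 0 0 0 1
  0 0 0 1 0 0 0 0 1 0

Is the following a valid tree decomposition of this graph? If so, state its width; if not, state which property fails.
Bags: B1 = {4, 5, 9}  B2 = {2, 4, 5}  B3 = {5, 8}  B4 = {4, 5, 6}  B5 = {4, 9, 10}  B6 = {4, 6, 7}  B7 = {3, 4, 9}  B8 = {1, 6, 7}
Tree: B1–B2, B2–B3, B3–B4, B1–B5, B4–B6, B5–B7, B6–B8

No — edge (4,8) lies in no bag.

A tree decomposition must satisfy three properties: every vertex lies in some bag; for every edge, both endpoints lie together in some bag; and for every vertex, the bags containing it form a connected subtree. Here edge (4,8) lies in no bag, so the decomposition is invalid.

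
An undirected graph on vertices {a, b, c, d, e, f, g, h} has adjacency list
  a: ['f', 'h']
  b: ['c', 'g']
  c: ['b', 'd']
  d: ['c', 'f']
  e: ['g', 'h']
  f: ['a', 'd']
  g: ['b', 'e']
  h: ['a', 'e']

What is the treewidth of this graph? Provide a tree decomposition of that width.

Each bag holds 3 vertices, so the decomposition has width 2, which upper-bounds the treewidth. For the lower bound, G contains the cycle h–a–f–d–c–b–g–e–h, so G is not a forest; only forests have treewidth ≤ 1, hence tw(G) ≥ 2. The upper and lower bounds meet at 2, so that is the treewidth.

Treewidth 2.
Bags: B1 = {a, f, h}  B2 = {d, f, h}  B3 = {c, d, h}  B4 = {b, c, h}  B5 = {b, g, h}  B6 = {e, g, h}
Tree: B1–B2, B2–B3, B3–B4, B4–B5, B5–B6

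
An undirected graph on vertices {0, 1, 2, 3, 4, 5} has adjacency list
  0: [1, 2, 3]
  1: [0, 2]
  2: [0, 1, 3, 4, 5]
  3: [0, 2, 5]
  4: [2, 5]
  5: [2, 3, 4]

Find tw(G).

A width-2 tree decomposition is:
Bags: B1 = {2, 3, 5}  B2 = {0, 2, 3}  B3 = {2, 4, 5}  B4 = {0, 1, 2}
Tree: B1–B2, B1–B3, B2–B4
Every bag has size at most 3, so the width is 3 − 1 = 2 and tw(G) ≤ 2. On the other hand G contains the 3-clique {0, 1, 2}. A clique must lie in a single bag of any decomposition, so no decomposition can have width below 2. Therefore the treewidth is 2.

2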